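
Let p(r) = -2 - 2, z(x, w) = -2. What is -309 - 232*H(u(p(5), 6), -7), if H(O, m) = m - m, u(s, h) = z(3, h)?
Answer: -309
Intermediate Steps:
p(r) = -4
u(s, h) = -2
H(O, m) = 0
-309 - 232*H(u(p(5), 6), -7) = -309 - 232*0 = -309 + 0 = -309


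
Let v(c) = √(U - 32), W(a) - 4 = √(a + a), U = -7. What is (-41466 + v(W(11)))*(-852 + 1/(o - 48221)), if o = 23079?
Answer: 444121282005/12571 - 21420985*I*√39/25142 ≈ 3.5329e+7 - 5320.7*I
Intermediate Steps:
W(a) = 4 + √2*√a (W(a) = 4 + √(a + a) = 4 + √(2*a) = 4 + √2*√a)
v(c) = I*√39 (v(c) = √(-7 - 32) = √(-39) = I*√39)
(-41466 + v(W(11)))*(-852 + 1/(o - 48221)) = (-41466 + I*√39)*(-852 + 1/(23079 - 48221)) = (-41466 + I*√39)*(-852 + 1/(-25142)) = (-41466 + I*√39)*(-852 - 1/25142) = (-41466 + I*√39)*(-21420985/25142) = 444121282005/12571 - 21420985*I*√39/25142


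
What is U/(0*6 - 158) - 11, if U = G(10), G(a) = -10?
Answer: -864/79 ≈ -10.937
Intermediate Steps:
U = -10
U/(0*6 - 158) - 11 = -10/(0*6 - 158) - 11 = -10/(0 - 158) - 11 = -10/(-158) - 11 = -10*(-1/158) - 11 = 5/79 - 11 = -864/79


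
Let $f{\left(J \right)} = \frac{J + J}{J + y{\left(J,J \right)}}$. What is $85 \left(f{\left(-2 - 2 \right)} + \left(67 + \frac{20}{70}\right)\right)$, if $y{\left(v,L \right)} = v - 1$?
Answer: $\frac{365075}{63} \approx 5794.8$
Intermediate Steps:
$y{\left(v,L \right)} = -1 + v$
$f{\left(J \right)} = \frac{2 J}{-1 + 2 J}$ ($f{\left(J \right)} = \frac{J + J}{J + \left(-1 + J\right)} = \frac{2 J}{-1 + 2 J}$)
$85 \left(f{\left(-2 - 2 \right)} + \left(67 + \frac{20}{70}\right)\right) = 85 \left(\frac{2 \left(-2 - 2\right)}{-1 + 2 \left(-2 - 2\right)} + \left(67 + \frac{20}{70}\right)\right) = 85 \left(\frac{2 \left(-2 - 2\right)}{-1 + 2 \left(-2 - 2\right)} + \left(67 + 20 \cdot \frac{1}{70}\right)\right) = 85 \left(2 \left(-4\right) \frac{1}{-1 + 2 \left(-4\right)} + \left(67 + \frac{2}{7}\right)\right) = 85 \left(2 \left(-4\right) \frac{1}{-1 - 8} + \frac{471}{7}\right) = 85 \left(2 \left(-4\right) \frac{1}{-9} + \frac{471}{7}\right) = 85 \left(2 \left(-4\right) \left(- \frac{1}{9}\right) + \frac{471}{7}\right) = 85 \left(\frac{8}{9} + \frac{471}{7}\right) = 85 \cdot \frac{4295}{63} = \frac{365075}{63}$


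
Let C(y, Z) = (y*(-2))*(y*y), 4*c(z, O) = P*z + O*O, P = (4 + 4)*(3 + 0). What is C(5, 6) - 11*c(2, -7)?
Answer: -2067/4 ≈ -516.75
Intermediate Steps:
P = 24 (P = 8*3 = 24)
c(z, O) = 6*z + O**2/4 (c(z, O) = (24*z + O*O)/4 = (24*z + O**2)/4 = (O**2 + 24*z)/4 = 6*z + O**2/4)
C(y, Z) = -2*y**3 (C(y, Z) = (-2*y)*y**2 = -2*y**3)
C(5, 6) - 11*c(2, -7) = -2*5**3 - 11*(6*2 + (1/4)*(-7)**2) = -2*125 - 11*(12 + (1/4)*49) = -250 - 11*(12 + 49/4) = -250 - 11*97/4 = -250 - 1067/4 = -2067/4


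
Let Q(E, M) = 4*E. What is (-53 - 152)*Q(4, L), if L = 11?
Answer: -3280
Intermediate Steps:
(-53 - 152)*Q(4, L) = (-53 - 152)*(4*4) = -205*16 = -3280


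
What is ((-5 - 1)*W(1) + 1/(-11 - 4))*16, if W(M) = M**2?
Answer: -1456/15 ≈ -97.067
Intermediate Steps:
((-5 - 1)*W(1) + 1/(-11 - 4))*16 = ((-5 - 1)*1**2 + 1/(-11 - 4))*16 = (-6*1 + 1/(-15))*16 = (-6 - 1/15)*16 = -91/15*16 = -1456/15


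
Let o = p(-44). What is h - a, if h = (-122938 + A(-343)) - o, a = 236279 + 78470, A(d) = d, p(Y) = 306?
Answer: -438336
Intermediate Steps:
o = 306
a = 314749
h = -123587 (h = (-122938 - 343) - 1*306 = -123281 - 306 = -123587)
h - a = -123587 - 1*314749 = -123587 - 314749 = -438336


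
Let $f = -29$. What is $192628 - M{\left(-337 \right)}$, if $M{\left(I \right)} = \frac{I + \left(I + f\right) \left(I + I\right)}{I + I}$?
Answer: $\frac{385987}{2} \approx 1.9299 \cdot 10^{5}$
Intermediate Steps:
$M{\left(I \right)} = \frac{I + 2 I \left(-29 + I\right)}{2 I}$ ($M{\left(I \right)} = \frac{I + \left(I - 29\right) \left(I + I\right)}{I + I} = \frac{I + \left(-29 + I\right) 2 I}{2 I} = \left(I + 2 I \left(-29 + I\right)\right) \frac{1}{2 I} = \frac{I + 2 I \left(-29 + I\right)}{2 I}$)
$192628 - M{\left(-337 \right)} = 192628 - \left(- \frac{57}{2} - 337\right) = 192628 - - \frac{731}{2} = 192628 + \frac{731}{2} = \frac{385987}{2}$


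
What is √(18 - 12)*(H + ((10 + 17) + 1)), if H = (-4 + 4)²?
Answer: 28*√6 ≈ 68.586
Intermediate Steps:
H = 0 (H = 0² = 0)
√(18 - 12)*(H + ((10 + 17) + 1)) = √(18 - 12)*(0 + ((10 + 17) + 1)) = √6*(0 + (27 + 1)) = √6*(0 + 28) = √6*28 = 28*√6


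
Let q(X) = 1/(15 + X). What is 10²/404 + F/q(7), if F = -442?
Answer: -982099/101 ≈ -9723.8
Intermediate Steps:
10²/404 + F/q(7) = 10²/404 - 442/(1/(15 + 7)) = 100*(1/404) - 442/(1/22) = 25/101 - 442/1/22 = 25/101 - 442*22 = 25/101 - 9724 = -982099/101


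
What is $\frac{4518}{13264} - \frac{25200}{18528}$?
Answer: $- \frac{1304913}{1279976} \approx -1.0195$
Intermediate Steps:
$\frac{4518}{13264} - \frac{25200}{18528} = 4518 \cdot \frac{1}{13264} - \frac{525}{386} = \frac{2259}{6632} - \frac{525}{386} = - \frac{1304913}{1279976}$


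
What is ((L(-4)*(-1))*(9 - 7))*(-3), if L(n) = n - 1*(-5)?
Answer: 6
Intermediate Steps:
L(n) = 5 + n (L(n) = n + 5 = 5 + n)
((L(-4)*(-1))*(9 - 7))*(-3) = (((5 - 4)*(-1))*(9 - 7))*(-3) = ((1*(-1))*2)*(-3) = -1*2*(-3) = -2*(-3) = 6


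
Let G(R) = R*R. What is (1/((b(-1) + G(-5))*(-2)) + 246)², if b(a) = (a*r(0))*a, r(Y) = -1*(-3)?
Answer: 189750625/3136 ≈ 60507.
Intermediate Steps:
r(Y) = 3
b(a) = 3*a² (b(a) = (a*3)*a = (3*a)*a = 3*a²)
G(R) = R²
(1/((b(-1) + G(-5))*(-2)) + 246)² = (1/((3*(-1)² + (-5)²)*(-2)) + 246)² = (1/((3*1 + 25)*(-2)) + 246)² = (1/((3 + 25)*(-2)) + 246)² = (1/(28*(-2)) + 246)² = (1/(-56) + 246)² = (-1/56 + 246)² = (13775/56)² = 189750625/3136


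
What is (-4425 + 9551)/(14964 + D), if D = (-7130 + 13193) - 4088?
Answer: 5126/16939 ≈ 0.30262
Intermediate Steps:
D = 1975 (D = 6063 - 4088 = 1975)
(-4425 + 9551)/(14964 + D) = (-4425 + 9551)/(14964 + 1975) = 5126/16939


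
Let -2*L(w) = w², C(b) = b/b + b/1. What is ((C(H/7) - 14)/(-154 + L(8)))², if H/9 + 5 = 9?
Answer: 3025/1695204 ≈ 0.0017844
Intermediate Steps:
H = 36 (H = -45 + 9*9 = -45 + 81 = 36)
C(b) = 1 + b (C(b) = 1 + b*1 = 1 + b)
L(w) = -w²/2
((C(H/7) - 14)/(-154 + L(8)))² = (((1 + 36/7) - 14)/(-154 - ½*8²))² = (((1 + 36*(⅐)) - 14)/(-154 - ½*64))² = (((1 + 36/7) - 14)/(-154 - 32))² = ((43/7 - 14)/(-186))² = (-55/7*(-1/186))² = (55/1302)² = 3025/1695204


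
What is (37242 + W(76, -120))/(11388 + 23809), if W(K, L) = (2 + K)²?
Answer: 43326/35197 ≈ 1.2310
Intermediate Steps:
(37242 + W(76, -120))/(11388 + 23809) = (37242 + (2 + 76)²)/(11388 + 23809) = (37242 + 78²)/35197 = (37242 + 6084)*(1/35197) = 43326*(1/35197) = 43326/35197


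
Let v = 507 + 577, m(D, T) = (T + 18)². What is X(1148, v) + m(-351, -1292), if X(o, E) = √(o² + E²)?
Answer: 1623076 + 4*√155810 ≈ 1.6247e+6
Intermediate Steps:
m(D, T) = (18 + T)²
v = 1084
X(o, E) = √(E² + o²)
X(1148, v) + m(-351, -1292) = √(1084² + 1148²) + (18 - 1292)² = √(1175056 + 1317904) + (-1274)² = √2492960 + 1623076 = 4*√155810 + 1623076 = 1623076 + 4*√155810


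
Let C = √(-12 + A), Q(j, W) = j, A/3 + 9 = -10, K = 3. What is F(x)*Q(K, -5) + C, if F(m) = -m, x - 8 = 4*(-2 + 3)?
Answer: -36 + I*√69 ≈ -36.0 + 8.3066*I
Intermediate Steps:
A = -57 (A = -27 + 3*(-10) = -27 - 30 = -57)
x = 12 (x = 8 + 4*(-2 + 3) = 8 + 4*1 = 8 + 4 = 12)
C = I*√69 (C = √(-12 - 57) = √(-69) = I*√69 ≈ 8.3066*I)
F(x)*Q(K, -5) + C = -1*12*3 + I*√69 = -12*3 + I*√69 = -36 + I*√69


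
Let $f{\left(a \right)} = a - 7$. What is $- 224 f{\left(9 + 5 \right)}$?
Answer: $-1568$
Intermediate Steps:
$f{\left(a \right)} = -7 + a$ ($f{\left(a \right)} = a - 7 = -7 + a$)
$- 224 f{\left(9 + 5 \right)} = - 224 \left(-7 + \left(9 + 5\right)\right) = - 224 \left(-7 + 14\right) = \left(-224\right) 7 = -1568$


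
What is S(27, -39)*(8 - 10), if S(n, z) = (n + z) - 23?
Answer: 70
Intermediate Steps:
S(n, z) = -23 + n + z
S(27, -39)*(8 - 10) = (-23 + 27 - 39)*(8 - 10) = -35*(-2) = 70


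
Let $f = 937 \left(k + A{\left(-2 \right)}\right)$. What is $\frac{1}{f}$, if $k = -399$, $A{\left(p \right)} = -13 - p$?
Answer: $- \frac{1}{384170} \approx -2.603 \cdot 10^{-6}$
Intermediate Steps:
$f = -384170$ ($f = 937 \left(-399 - 11\right) = 937 \left(-410\right) = -384170$)
$\frac{1}{f} = \frac{1}{-384170} = - \frac{1}{384170}$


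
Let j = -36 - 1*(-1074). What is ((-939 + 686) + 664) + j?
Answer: 1449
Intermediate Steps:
j = 1038 (j = -36 + 1074 = 1038)
((-939 + 686) + 664) + j = ((-939 + 686) + 664) + 1038 = (-253 + 664) + 1038 = 411 + 1038 = 1449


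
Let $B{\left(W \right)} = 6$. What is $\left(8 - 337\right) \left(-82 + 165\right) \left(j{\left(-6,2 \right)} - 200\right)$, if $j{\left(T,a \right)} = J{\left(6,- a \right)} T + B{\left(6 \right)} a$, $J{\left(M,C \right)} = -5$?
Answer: $4314506$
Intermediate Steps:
$j{\left(T,a \right)} = - 5 T + 6 a$
$\left(8 - 337\right) \left(-82 + 165\right) \left(j{\left(-6,2 \right)} - 200\right) = \left(8 - 337\right) \left(-82 + 165\right) \left(\left(\left(-5\right) \left(-6\right) + 6 \cdot 2\right) - 200\right) = - 329 \cdot 83 \left(\left(30 + 12\right) - 200\right) = - 329 \cdot 83 \left(42 - 200\right) = - 329 \cdot 83 \left(-158\right) = \left(-329\right) \left(-13114\right) = 4314506$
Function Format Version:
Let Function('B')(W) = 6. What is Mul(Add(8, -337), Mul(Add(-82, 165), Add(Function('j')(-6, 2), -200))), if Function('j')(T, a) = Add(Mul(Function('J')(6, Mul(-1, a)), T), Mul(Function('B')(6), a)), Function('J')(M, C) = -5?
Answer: 4314506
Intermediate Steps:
Function('j')(T, a) = Add(Mul(-5, T), Mul(6, a))
Mul(Add(8, -337), Mul(Add(-82, 165), Add(Function('j')(-6, 2), -200))) = Mul(Add(8, -337), Mul(Add(-82, 165), Add(Add(Mul(-5, -6), Mul(6, 2)), -200))) = Mul(-329, Mul(83, Add(Add(30, 12), -200))) = Mul(-329, Mul(83, Add(42, -200))) = Mul(-329, Mul(83, -158)) = Mul(-329, -13114) = 4314506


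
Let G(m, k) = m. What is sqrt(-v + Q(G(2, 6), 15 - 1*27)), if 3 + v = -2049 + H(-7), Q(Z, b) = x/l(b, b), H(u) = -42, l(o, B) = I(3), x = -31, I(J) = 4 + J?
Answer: sqrt(102389)/7 ≈ 45.712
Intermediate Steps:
l(o, B) = 7 (l(o, B) = 4 + 3 = 7)
Q(Z, b) = -31/7
v = -2094 (v = -3 + (-2049 - 42) = -3 - 2091 = -2094)
sqrt(-v + Q(G(2, 6), 15 - 1*27)) = sqrt(-1*(-2094) - 31/7) = sqrt(2094 - 31/7) = sqrt(14627/7) = sqrt(102389)/7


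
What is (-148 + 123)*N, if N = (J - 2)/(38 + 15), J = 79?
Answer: -1925/53 ≈ -36.321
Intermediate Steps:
N = 77/53 (N = (79 - 2)/(38 + 15) = 77/53 ≈ 1.4528)
(-148 + 123)*N = (-148 + 123)*(77/53) = -25*77/53 = -1925/53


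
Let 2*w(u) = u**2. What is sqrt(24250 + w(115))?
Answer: 5*sqrt(4938)/2 ≈ 175.68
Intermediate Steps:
w(u) = u**2/2
sqrt(24250 + w(115)) = sqrt(24250 + (1/2)*115**2) = sqrt(24250 + (1/2)*13225) = sqrt(24250 + 13225/2) = sqrt(61725/2) = 5*sqrt(4938)/2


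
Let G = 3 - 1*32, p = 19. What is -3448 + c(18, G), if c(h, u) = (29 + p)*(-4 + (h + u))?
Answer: -4168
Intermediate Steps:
G = -29 (G = 3 - 32 = -29)
c(h, u) = -192 + 48*h + 48*u (c(h, u) = (29 + 19)*(-4 + (h + u)) = 48*(-4 + h + u) = -192 + 48*h + 48*u)
-3448 + c(18, G) = -3448 + (-192 + 48*18 + 48*(-29)) = -3448 + (-192 + 864 - 1392) = -3448 - 720 = -4168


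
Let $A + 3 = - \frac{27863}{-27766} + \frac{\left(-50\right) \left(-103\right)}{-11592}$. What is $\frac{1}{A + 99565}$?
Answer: $\frac{80465868}{8011387748065} \approx 1.0044 \cdot 10^{-5}$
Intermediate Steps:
$A = - \frac{196399355}{80465868}$ ($A = -3 + \left(- \frac{27863}{-27766} + \frac{\left(-50\right) \left(-103\right)}{-11592}\right) = -3 + \left(\left(-27863\right) \left(- \frac{1}{27766}\right) + 5150 \left(- \frac{1}{11592}\right)\right) = -3 + \left(\frac{27863}{27766} - \frac{2575}{5796}\right) = -3 + \frac{44998249}{80465868} = - \frac{196399355}{80465868} \approx -2.4408$)
$\frac{1}{A + 99565} = \frac{1}{- \frac{196399355}{80465868} + 99565} = \frac{1}{\frac{8011387748065}{80465868}} = \frac{80465868}{8011387748065}$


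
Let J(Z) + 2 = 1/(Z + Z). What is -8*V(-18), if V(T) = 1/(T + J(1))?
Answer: 16/39 ≈ 0.41026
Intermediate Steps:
J(Z) = -2 + 1/(2*Z) (J(Z) = -2 + 1/(Z + Z) = -2 + 1/(2*Z))
V(T) = 1/(-3/2 + T) (V(T) = 1/(T + (-2 + (½)/1)) = 1/(T + (-2 + (½)*1)) = 1/(T + (-2 + ½)) = 1/(T - 3/2) = 1/(-3/2 + T))
-8*V(-18) = -16/(-3 + 2*(-18)) = -16/(-3 - 36) = -16/(-39) = -16*(-1)/39 = -8*(-2/39) = 16/39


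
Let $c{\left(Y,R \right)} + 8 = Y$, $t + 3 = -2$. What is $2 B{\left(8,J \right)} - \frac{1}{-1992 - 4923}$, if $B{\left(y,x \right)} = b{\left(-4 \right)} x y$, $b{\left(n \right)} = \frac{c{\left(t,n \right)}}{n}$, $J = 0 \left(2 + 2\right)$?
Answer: $\frac{1}{6915} \approx 0.00014461$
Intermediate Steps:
$t = -5$ ($t = -3 - 2 = -5$)
$J = 0$ ($J = 0 \cdot 4 = 0$)
$c{\left(Y,R \right)} = -8 + Y$
$b{\left(n \right)} = - \frac{13}{n}$ ($b{\left(n \right)} = \frac{-8 - 5}{n} = - \frac{13}{n}$)
$B{\left(y,x \right)} = \frac{13 x y}{4}$ ($B{\left(y,x \right)} = - \frac{13}{-4} x y = \left(-13\right) \left(- \frac{1}{4}\right) x y = \frac{13 x}{4} y = \frac{13 x y}{4}$)
$2 B{\left(8,J \right)} - \frac{1}{-1992 - 4923} = 2 \cdot \frac{13}{4} \cdot 0 \cdot 8 - \frac{1}{-1992 - 4923} = 2 \cdot 0 - \frac{1}{-6915} = 0 - - \frac{1}{6915} = 0 + \frac{1}{6915} = \frac{1}{6915}$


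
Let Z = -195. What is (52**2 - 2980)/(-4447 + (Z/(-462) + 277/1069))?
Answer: 45436776/731979679 ≈ 0.062074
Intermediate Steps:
(52**2 - 2980)/(-4447 + (Z/(-462) + 277/1069)) = (52**2 - 2980)/(-4447 + (-195/(-462) + 277/1069)) = (2704 - 2980)/(-4447 + (-195*(-1/462) + 277*(1/1069))) = -276/(-4447 + (65/154 + 277/1069)) = -276/(-4447 + 112143/164626) = -276/(-731979679/164626) = -276*(-164626/731979679) = 45436776/731979679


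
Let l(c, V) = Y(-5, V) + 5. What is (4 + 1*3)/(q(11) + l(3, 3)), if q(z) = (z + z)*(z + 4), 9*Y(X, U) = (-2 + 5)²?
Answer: 1/48 ≈ 0.020833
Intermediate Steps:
Y(X, U) = 1 (Y(X, U) = (-2 + 5)²/9 = (⅑)*3² = (⅑)*9 = 1)
l(c, V) = 6 (l(c, V) = 1 + 5 = 6)
q(z) = 2*z*(4 + z) (q(z) = (2*z)*(4 + z) = 2*z*(4 + z))
(4 + 1*3)/(q(11) + l(3, 3)) = (4 + 1*3)/(2*11*(4 + 11) + 6) = (4 + 3)/(2*11*15 + 6) = 7/(330 + 6) = 7/336 = (1/336)*7 = 1/48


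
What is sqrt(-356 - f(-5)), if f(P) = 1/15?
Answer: 7*I*sqrt(1635)/15 ≈ 18.87*I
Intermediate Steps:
f(P) = 1/15
sqrt(-356 - f(-5)) = sqrt(-356 - 1*1/15) = sqrt(-356 - 1/15) = sqrt(-5341/15) = 7*I*sqrt(1635)/15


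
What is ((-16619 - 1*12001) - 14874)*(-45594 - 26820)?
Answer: 3149574516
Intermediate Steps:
((-16619 - 1*12001) - 14874)*(-45594 - 26820) = ((-16619 - 12001) - 14874)*(-72414) = (-28620 - 14874)*(-72414) = -43494*(-72414) = 3149574516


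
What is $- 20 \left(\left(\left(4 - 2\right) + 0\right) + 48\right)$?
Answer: $-1000$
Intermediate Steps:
$- 20 \left(\left(\left(4 - 2\right) + 0\right) + 48\right) = - 20 \left(\left(2 + 0\right) + 48\right) = - 20 \left(2 + 48\right) = \left(-20\right) 50 = -1000$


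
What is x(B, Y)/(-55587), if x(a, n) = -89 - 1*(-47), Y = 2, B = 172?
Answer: 2/2647 ≈ 0.00075557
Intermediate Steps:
x(a, n) = -42 (x(a, n) = -89 + 47 = -42)
x(B, Y)/(-55587) = -42/(-55587) = -42*(-1/55587) = 2/2647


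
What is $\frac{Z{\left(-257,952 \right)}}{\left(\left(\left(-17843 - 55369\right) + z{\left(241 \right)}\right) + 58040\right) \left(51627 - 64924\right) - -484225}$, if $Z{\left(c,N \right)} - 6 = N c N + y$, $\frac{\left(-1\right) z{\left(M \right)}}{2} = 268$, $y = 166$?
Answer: $- \frac{232919956}{209353501} \approx -1.1126$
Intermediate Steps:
$z{\left(M \right)} = -536$ ($z{\left(M \right)} = \left(-2\right) 268 = -536$)
$Z{\left(c,N \right)} = 172 + c N^{2}$ ($Z{\left(c,N \right)} = 6 + \left(N c N + 166\right) = 6 + \left(c N^{2} + 166\right) = 6 + \left(166 + c N^{2}\right) = 172 + c N^{2}$)
$\frac{Z{\left(-257,952 \right)}}{\left(\left(\left(-17843 - 55369\right) + z{\left(241 \right)}\right) + 58040\right) \left(51627 - 64924\right) - -484225} = \frac{172 - 257 \cdot 952^{2}}{\left(\left(\left(-17843 - 55369\right) - 536\right) + 58040\right) \left(51627 - 64924\right) - -484225} = \frac{172 - 232920128}{\left(\left(-73212 - 536\right) + 58040\right) \left(-13297\right) + 484225} = \frac{172 - 232920128}{\left(-73748 + 58040\right) \left(-13297\right) + 484225} = - \frac{232919956}{\left(-15708\right) \left(-13297\right) + 484225} = - \frac{232919956}{208869276 + 484225} = - \frac{232919956}{209353501}$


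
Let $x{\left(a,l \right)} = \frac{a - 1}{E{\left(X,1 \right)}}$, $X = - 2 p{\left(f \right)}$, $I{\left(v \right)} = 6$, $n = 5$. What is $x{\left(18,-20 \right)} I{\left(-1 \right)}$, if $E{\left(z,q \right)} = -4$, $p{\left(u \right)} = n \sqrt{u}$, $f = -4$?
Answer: $- \frac{51}{2} \approx -25.5$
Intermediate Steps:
$p{\left(u \right)} = 5 \sqrt{u}$
$X = - 20 i$ ($X = - 2 \cdot 5 \sqrt{-4} = - 2 \cdot 5 \cdot 2 i = - 2 \cdot 10 i = - 20 i \approx - 20.0 i$)
$x{\left(a,l \right)} = \frac{1}{4} - \frac{a}{4}$ ($x{\left(a,l \right)} = \frac{a - 1}{-4} = \left(-1 + a\right) \left(- \frac{1}{4}\right) = \frac{1}{4} - \frac{a}{4}$)
$x{\left(18,-20 \right)} I{\left(-1 \right)} = \left(\frac{1}{4} - \frac{9}{2}\right) 6 = \left(- \frac{17}{4}\right) 6 = - \frac{51}{2}$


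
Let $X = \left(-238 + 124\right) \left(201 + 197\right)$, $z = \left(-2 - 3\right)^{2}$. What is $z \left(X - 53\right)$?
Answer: $-1135625$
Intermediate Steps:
$z = 25$ ($z = \left(-2 - 3\right)^{2} = \left(-5\right)^{2} = 25$)
$X = -45372$ ($X = \left(-114\right) 398 = -45372$)
$z \left(X - 53\right) = 25 \left(-45372 - 53\right) = 25 \left(-45425\right) = -1135625$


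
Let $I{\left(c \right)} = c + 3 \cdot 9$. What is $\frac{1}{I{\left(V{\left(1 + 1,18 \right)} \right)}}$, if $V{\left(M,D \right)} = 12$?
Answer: $\frac{1}{39} \approx 0.025641$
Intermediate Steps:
$I{\left(c \right)} = 27 + c$ ($I{\left(c \right)} = c + 27 = 27 + c$)
$\frac{1}{I{\left(V{\left(1 + 1,18 \right)} \right)}} = \frac{1}{27 + 12} = \frac{1}{39}$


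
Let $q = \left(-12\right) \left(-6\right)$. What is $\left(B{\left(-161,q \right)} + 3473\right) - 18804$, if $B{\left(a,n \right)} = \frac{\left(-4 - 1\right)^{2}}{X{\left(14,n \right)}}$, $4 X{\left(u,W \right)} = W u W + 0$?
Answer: $- \frac{278165639}{18144} \approx -15331.0$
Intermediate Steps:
$X{\left(u,W \right)} = \frac{u W^{2}}{4}$ ($X{\left(u,W \right)} = \frac{W u W + 0}{4} = \frac{u W^{2} + 0}{4} = \frac{u W^{2}}{4}$)
$q = 72$
$B{\left(a,n \right)} = \frac{50}{7 n^{2}}$ ($B{\left(a,n \right)} = \frac{\left(-4 - 1\right)^{2}}{\frac{1}{4} \cdot 14 n^{2}} = \frac{\left(-5\right)^{2}}{\frac{7}{2} n^{2}} = 25 \frac{2}{7 n^{2}} = \frac{50}{7 n^{2}}$)
$\left(B{\left(-161,q \right)} + 3473\right) - 18804 = \left(\frac{50}{7 \cdot 5184} + 3473\right) - 18804 = \left(\frac{50}{7} \cdot \frac{1}{5184} + 3473\right) - 18804 = \left(\frac{25}{18144} + 3473\right) - 18804 = \frac{63014137}{18144} - 18804 = - \frac{278165639}{18144}$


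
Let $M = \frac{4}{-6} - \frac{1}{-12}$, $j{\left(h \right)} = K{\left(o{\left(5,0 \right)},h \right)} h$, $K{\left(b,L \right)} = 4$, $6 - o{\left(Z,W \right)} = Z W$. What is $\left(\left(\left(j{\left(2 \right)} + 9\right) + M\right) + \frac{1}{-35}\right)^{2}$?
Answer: $\frac{47375689}{176400} \approx 268.57$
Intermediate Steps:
$o{\left(Z,W \right)} = 6 - W Z$ ($o{\left(Z,W \right)} = 6 - Z W = 6 - W Z$)
$j{\left(h \right)} = 4 h$
$M = - \frac{7}{12}$ ($M = 4 \left(- \frac{1}{6}\right) - - \frac{1}{12} = - \frac{2}{3} + \frac{1}{12} = - \frac{7}{12} \approx -0.58333$)
$\left(\left(\left(j{\left(2 \right)} + 9\right) + M\right) + \frac{1}{-35}\right)^{2} = \left(\left(\left(4 \cdot 2 + 9\right) - \frac{7}{12}\right) + \frac{1}{-35}\right)^{2} = \left(\left(\left(8 + 9\right) - \frac{7}{12}\right) - \frac{1}{35}\right)^{2} = \left(\left(17 - \frac{7}{12}\right) - \frac{1}{35}\right)^{2} = \left(\frac{197}{12} - \frac{1}{35}\right)^{2} = \left(\frac{6883}{420}\right)^{2} = \frac{47375689}{176400}$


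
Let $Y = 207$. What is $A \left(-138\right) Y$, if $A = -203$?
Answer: $5798898$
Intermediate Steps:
$A \left(-138\right) Y = \left(-203\right) \left(-138\right) 207 = 28014 \cdot 207 = 5798898$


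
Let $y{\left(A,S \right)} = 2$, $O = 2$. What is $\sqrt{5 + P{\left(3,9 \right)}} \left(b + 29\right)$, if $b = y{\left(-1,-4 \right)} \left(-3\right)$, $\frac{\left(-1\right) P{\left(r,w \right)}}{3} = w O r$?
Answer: $23 i \sqrt{157} \approx 288.19 i$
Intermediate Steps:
$P{\left(r,w \right)} = - 6 r w$ ($P{\left(r,w \right)} = - 3 w 2 r = - 3 \cdot 2 w r = - 3 \cdot 2 r w = - 6 r w$)
$b = -6$ ($b = 2 \left(-3\right) = -6$)
$\sqrt{5 + P{\left(3,9 \right)}} \left(b + 29\right) = \sqrt{5 - 18 \cdot 9} \left(-6 + 29\right) = \sqrt{5 - 162} \cdot 23 = \sqrt{-157} \cdot 23 = i \sqrt{157} \cdot 23 = 23 i \sqrt{157}$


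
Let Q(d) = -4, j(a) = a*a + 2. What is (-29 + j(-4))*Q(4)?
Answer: 44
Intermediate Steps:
j(a) = 2 + a² (j(a) = a² + 2 = 2 + a²)
(-29 + j(-4))*Q(4) = (-29 + (2 + (-4)²))*(-4) = (-29 + (2 + 16))*(-4) = (-29 + 18)*(-4) = -11*(-4) = 44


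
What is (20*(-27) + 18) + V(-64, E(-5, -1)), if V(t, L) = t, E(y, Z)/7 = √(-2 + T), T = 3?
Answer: -586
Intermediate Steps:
E(y, Z) = 7 (E(y, Z) = 7*√(-2 + 3) = 7*√1 = 7*1 = 7)
(20*(-27) + 18) + V(-64, E(-5, -1)) = (20*(-27) + 18) - 64 = (-540 + 18) - 64 = -522 - 64 = -586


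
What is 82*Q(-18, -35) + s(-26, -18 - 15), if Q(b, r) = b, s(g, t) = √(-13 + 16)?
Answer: -1476 + √3 ≈ -1474.3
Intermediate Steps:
s(g, t) = √3
82*Q(-18, -35) + s(-26, -18 - 15) = 82*(-18) + √3 = -1476 + √3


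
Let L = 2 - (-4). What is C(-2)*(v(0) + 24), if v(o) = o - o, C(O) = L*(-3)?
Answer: -432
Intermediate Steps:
L = 6 (L = 2 - 1*(-4) = 2 + 4 = 6)
C(O) = -18 (C(O) = 6*(-3) = -18)
v(o) = 0
C(-2)*(v(0) + 24) = -18*(0 + 24) = -18*24 = -432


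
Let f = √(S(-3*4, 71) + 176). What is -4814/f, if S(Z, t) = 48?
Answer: -2407*√14/28 ≈ -321.65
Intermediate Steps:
f = 4*√14 (f = √(48 + 176) = √224 = 4*√14 ≈ 14.967)
-4814/f = -4814*√14/56 = -2407*√14/28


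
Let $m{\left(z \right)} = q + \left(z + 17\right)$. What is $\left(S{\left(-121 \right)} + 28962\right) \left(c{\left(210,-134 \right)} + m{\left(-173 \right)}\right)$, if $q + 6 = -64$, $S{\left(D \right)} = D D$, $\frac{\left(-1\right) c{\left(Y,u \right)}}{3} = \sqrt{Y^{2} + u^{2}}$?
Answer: $-9854278 - 261618 \sqrt{15514} \approx -4.244 \cdot 10^{7}$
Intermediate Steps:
$c{\left(Y,u \right)} = - 3 \sqrt{Y^{2} + u^{2}}$
$S{\left(D \right)} = D^{2}$
$q = -70$ ($q = -6 - 64 = -70$)
$m{\left(z \right)} = -53 + z$ ($m{\left(z \right)} = -70 + \left(z + 17\right) = -70 + \left(17 + z\right) = -53 + z$)
$\left(S{\left(-121 \right)} + 28962\right) \left(c{\left(210,-134 \right)} + m{\left(-173 \right)}\right) = \left(\left(-121\right)^{2} + 28962\right) \left(- 3 \sqrt{210^{2} + \left(-134\right)^{2}} - 226\right) = \left(14641 + 28962\right) \left(- 3 \sqrt{44100 + 17956} - 226\right) = 43603 \left(- 3 \sqrt{62056} - 226\right) = 43603 \left(- 3 \cdot 2 \sqrt{15514} - 226\right) = 43603 \left(- 6 \sqrt{15514} - 226\right) = 43603 \left(-226 - 6 \sqrt{15514}\right) = -9854278 - 261618 \sqrt{15514}$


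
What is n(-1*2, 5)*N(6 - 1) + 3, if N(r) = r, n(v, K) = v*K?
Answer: -47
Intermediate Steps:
n(v, K) = K*v
n(-1*2, 5)*N(6 - 1) + 3 = (5*(-1*2))*(6 - 1) + 3 = (5*(-2))*5 + 3 = -10*5 + 3 = -50 + 3 = -47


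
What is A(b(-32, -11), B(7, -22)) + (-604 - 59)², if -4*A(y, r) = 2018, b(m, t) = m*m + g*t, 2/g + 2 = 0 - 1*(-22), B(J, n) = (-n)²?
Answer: 878129/2 ≈ 4.3906e+5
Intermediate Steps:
B(J, n) = n²
g = ⅒ (g = 2/(-2 + (0 - 1*(-22))) = 2/(-2 + (0 + 22)) = 2/(-2 + 22) = 2/20 = 2*(1/20) = ⅒ ≈ 0.10000)
b(m, t) = m² + t/10 (b(m, t) = m*m + t/10 = m² + t/10)
A(y, r) = -1009/2 (A(y, r) = -¼*2018 = -1009/2)
A(b(-32, -11), B(7, -22)) + (-604 - 59)² = -1009/2 + (-604 - 59)² = -1009/2 + (-663)² = -1009/2 + 439569 = 878129/2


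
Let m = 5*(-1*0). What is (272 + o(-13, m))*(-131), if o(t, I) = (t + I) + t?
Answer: -32226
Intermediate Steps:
m = 0 (m = 5*0 = 0)
o(t, I) = I + 2*t (o(t, I) = (I + t) + t = I + 2*t)
(272 + o(-13, m))*(-131) = (272 + (0 + 2*(-13)))*(-131) = (272 + (0 - 26))*(-131) = (272 - 26)*(-131) = 246*(-131) = -32226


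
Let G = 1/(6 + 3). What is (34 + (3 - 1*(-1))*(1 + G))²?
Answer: 119716/81 ≈ 1478.0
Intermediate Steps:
G = ⅑ (G = 1/9 = ⅑ ≈ 0.11111)
(34 + (3 - 1*(-1))*(1 + G))² = (34 + (3 - 1*(-1))*(1 + ⅑))² = (34 + (3 + 1)*(10/9))² = (34 + 4*(10/9))² = (34 + 40/9)² = (346/9)² = 119716/81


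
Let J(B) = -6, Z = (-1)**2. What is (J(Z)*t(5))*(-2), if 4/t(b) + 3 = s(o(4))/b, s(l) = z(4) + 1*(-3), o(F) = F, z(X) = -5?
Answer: -240/23 ≈ -10.435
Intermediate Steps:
s(l) = -8 (s(l) = -5 + 1*(-3) = -5 - 3 = -8)
Z = 1
t(b) = 4/(-3 - 8/b)
(J(Z)*t(5))*(-2) = -(-24)*5/(8 + 3*5)*(-2) = -(-24)*5/(8 + 15)*(-2) = -(-24)*5/23*(-2) = -6*(-20/23)*(-2) = (120/23)*(-2) = -240/23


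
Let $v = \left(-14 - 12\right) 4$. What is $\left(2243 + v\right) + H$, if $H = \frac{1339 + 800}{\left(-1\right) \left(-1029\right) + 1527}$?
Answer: $\frac{1823141}{852} \approx 2139.8$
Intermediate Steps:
$v = -104$ ($v = \left(-26\right) 4 = -104$)
$H = \frac{713}{852}$ ($H = \frac{2139}{1029 + 1527} = \frac{2139}{2556} = 2139 \cdot \frac{1}{2556} = \frac{713}{852} \approx 0.83685$)
$\left(2243 + v\right) + H = \left(2243 - 104\right) + \frac{713}{852} = 2139 + \frac{713}{852} = \frac{1823141}{852}$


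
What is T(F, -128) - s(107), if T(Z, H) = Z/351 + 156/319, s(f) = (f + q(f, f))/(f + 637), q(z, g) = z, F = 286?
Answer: 1085323/1068012 ≈ 1.0162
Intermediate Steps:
s(f) = 2*f/(637 + f) (s(f) = (f + f)/(f + 637) = (2*f)/(637 + f) = 2*f/(637 + f))
T(Z, H) = 156/319 + Z/351 (T(Z, H) = Z*(1/351) + 156*(1/319) = Z/351 + 156/319 = 156/319 + Z/351)
T(F, -128) - s(107) = (156/319 + (1/351)*286) - 2*107/(637 + 107) = (156/319 + 22/27) - 2*107/744 = 11230/8613 - 2*107/744 = 11230/8613 - 1*107/372 = 11230/8613 - 107/372 = 1085323/1068012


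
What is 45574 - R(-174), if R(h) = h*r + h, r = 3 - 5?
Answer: 45400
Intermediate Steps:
r = -2
R(h) = -h (R(h) = h*(-2) + h = -2*h + h = -h)
45574 - R(-174) = 45574 - (-1)*(-174) = 45574 - 1*174 = 45574 - 174 = 45400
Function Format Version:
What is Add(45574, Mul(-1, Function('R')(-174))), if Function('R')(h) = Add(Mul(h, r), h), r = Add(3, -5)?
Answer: 45400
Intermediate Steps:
r = -2
Function('R')(h) = Mul(-1, h) (Function('R')(h) = Add(Mul(h, -2), h) = Add(Mul(-2, h), h) = Mul(-1, h))
Add(45574, Mul(-1, Function('R')(-174))) = Add(45574, Mul(-1, Mul(-1, -174))) = Add(45574, Mul(-1, 174)) = Add(45574, -174) = 45400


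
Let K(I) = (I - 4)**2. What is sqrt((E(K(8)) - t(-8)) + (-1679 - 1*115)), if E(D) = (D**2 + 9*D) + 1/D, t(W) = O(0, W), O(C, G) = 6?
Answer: I*sqrt(22399)/4 ≈ 37.416*I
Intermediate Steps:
t(W) = 6
K(I) = (-4 + I)**2
E(D) = 1/D + D**2 + 9*D
sqrt((E(K(8)) - t(-8)) + (-1679 - 1*115)) = sqrt(((1 + ((-4 + 8)**2)**2*(9 + (-4 + 8)**2))/((-4 + 8)**2) - 1*6) + (-1679 - 1*115)) = sqrt(((1 + (4**2)**2*(9 + 4**2))/(4**2) - 6) + (-1679 - 115)) = sqrt(((1 + 16**2*(9 + 16))/16 - 6) - 1794) = sqrt(((1 + 256*25)/16 - 6) - 1794) = sqrt(((1 + 6400)/16 - 6) - 1794) = sqrt(((1/16)*6401 - 6) - 1794) = sqrt((6401/16 - 6) - 1794) = sqrt(6305/16 - 1794) = sqrt(-22399/16) = I*sqrt(22399)/4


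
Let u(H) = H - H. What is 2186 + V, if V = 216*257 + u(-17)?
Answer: 57698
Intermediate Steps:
u(H) = 0
V = 55512 (V = 216*257 + 0 = 55512 + 0 = 55512)
2186 + V = 2186 + 55512 = 57698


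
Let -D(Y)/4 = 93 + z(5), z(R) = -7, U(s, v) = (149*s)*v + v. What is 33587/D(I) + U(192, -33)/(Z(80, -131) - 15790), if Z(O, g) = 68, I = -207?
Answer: -14520389/386312 ≈ -37.587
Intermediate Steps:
U(s, v) = v + 149*s*v (U(s, v) = 149*s*v + v = v + 149*s*v)
D(Y) = -344 (D(Y) = -4*(93 - 7) = -4*86 = -344)
33587/D(I) + U(192, -33)/(Z(80, -131) - 15790) = 33587/(-344) + (-33*(1 + 149*192))/(68 - 15790) = 33587*(-1/344) - 33*(1 + 28608)/(-15722) = -33587/344 - 33*28609*(-1/15722) = -33587/344 - 944097*(-1/15722) = -33587/344 + 134871/2246 = -14520389/386312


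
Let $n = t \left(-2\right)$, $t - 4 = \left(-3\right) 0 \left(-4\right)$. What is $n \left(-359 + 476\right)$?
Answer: $-936$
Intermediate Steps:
$t = 4$ ($t = 4 + \left(-3\right) 0 \left(-4\right) = 4 + 0 \left(-4\right) = 4 + 0 = 4$)
$n = -8$ ($n = 4 \left(-2\right) = -8$)
$n \left(-359 + 476\right) = - 8 \left(-359 + 476\right) = \left(-8\right) 117 = -936$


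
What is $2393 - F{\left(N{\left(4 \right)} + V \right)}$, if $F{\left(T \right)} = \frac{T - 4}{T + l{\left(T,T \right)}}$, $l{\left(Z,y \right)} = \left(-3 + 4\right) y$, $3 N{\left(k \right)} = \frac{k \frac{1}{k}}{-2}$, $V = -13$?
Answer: $\frac{377991}{158} \approx 2392.3$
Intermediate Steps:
$N{\left(k \right)} = - \frac{1}{6}$ ($N{\left(k \right)} = \frac{\frac{k}{k} \frac{1}{-2}}{3} = \frac{1 \left(- \frac{1}{2}\right)}{3} = \frac{1}{3} \left(- \frac{1}{2}\right) = - \frac{1}{6}$)
$l{\left(Z,y \right)} = y$ ($l{\left(Z,y \right)} = 1 y = y$)
$F{\left(T \right)} = \frac{-4 + T}{2 T}$ ($F{\left(T \right)} = \frac{T - 4}{T + T} = \frac{-4 + T}{2 T}$)
$2393 - F{\left(N{\left(4 \right)} + V \right)} = 2393 - \frac{-4 - \frac{79}{6}}{2 \left(- \frac{1}{6} - 13\right)} = 2393 - \frac{-4 - \frac{79}{6}}{2 \left(- \frac{79}{6}\right)} = 2393 - \frac{1}{2} \left(- \frac{6}{79}\right) \left(- \frac{103}{6}\right) = 2393 - \frac{103}{158} = \frac{377991}{158}$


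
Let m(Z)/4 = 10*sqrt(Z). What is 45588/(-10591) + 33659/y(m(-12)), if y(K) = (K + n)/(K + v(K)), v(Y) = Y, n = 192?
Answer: 17820795526/773143 + 1346360*I*sqrt(3)/73 ≈ 23050.0 + 31945.0*I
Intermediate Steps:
m(Z) = 40*sqrt(Z) (m(Z) = 4*(10*sqrt(Z)) = 40*sqrt(Z))
y(K) = (192 + K)/(2*K) (y(K) = (K + 192)/(K + K) = (192 + K)/((2*K)) = (192 + K)*(1/(2*K)) = (192 + K)/(2*K))
45588/(-10591) + 33659/y(m(-12)) = 45588/(-10591) + 33659/(((192 + 40*sqrt(-12))/(2*((40*sqrt(-12)))))) = 45588*(-1/10591) + 33659/(((192 + 40*(2*I*sqrt(3)))/(2*((40*(2*I*sqrt(3))))))) = -45588/10591 + 33659/(((192 + 80*I*sqrt(3))/(2*((80*I*sqrt(3)))))) = -45588/10591 + 33659/(((-I*sqrt(3)/240)*(192 + 80*I*sqrt(3))/2)) = -45588/10591 + 33659/((-I*sqrt(3)*(192 + 80*I*sqrt(3))/480)) = -45588/10591 + 33659*(160*I*sqrt(3)/(192 + 80*I*sqrt(3))) = -45588/10591 + 5385440*I*sqrt(3)/(192 + 80*I*sqrt(3))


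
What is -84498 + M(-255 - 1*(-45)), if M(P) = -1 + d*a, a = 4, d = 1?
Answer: -84495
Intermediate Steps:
M(P) = 3 (M(P) = -1 + 1*4 = -1 + 4 = 3)
-84498 + M(-255 - 1*(-45)) = -84498 + 3 = -84495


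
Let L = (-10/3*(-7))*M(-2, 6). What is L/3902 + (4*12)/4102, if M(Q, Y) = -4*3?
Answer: -240316/4001501 ≈ -0.060056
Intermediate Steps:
M(Q, Y) = -12
L = -280 (L = (-10/3*(-7))*(-12) = (-10*⅓*(-7))*(-12) = -10/3*(-7)*(-12) = (70/3)*(-12) = -280)
L/3902 + (4*12)/4102 = -280/3902 + (4*12)/4102 = -280*1/3902 + 48*(1/4102) = -140/1951 + 24/2051 = -240316/4001501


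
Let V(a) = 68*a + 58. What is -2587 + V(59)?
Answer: 1483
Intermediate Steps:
V(a) = 58 + 68*a
-2587 + V(59) = -2587 + (58 + 68*59) = -2587 + (58 + 4012) = -2587 + 4070 = 1483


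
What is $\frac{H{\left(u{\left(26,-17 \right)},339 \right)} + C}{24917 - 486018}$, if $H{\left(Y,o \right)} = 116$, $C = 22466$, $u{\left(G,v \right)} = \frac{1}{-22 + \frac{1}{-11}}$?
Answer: $- \frac{22582}{461101} \approx -0.048974$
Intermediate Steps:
$u{\left(G,v \right)} = - \frac{11}{243}$ ($u{\left(G,v \right)} = \frac{1}{-22 - \frac{1}{11}} = \frac{1}{- \frac{243}{11}} = - \frac{11}{243}$)
$\frac{H{\left(u{\left(26,-17 \right)},339 \right)} + C}{24917 - 486018} = \frac{116 + 22466}{24917 - 486018} = \frac{22582}{-461101} = 22582 \left(- \frac{1}{461101}\right) = - \frac{22582}{461101}$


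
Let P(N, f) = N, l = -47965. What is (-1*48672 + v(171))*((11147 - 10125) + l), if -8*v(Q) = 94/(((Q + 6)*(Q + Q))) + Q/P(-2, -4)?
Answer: 1106226404647403/484272 ≈ 2.2843e+9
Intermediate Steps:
v(Q) = Q/16 - 47/(8*Q*(6 + Q)) (v(Q) = -(94/(((Q + 6)*(Q + Q))) + Q/(-2))/8 = -(94/(((6 + Q)*(2*Q))) + Q*(-½))/8 = -(94/((2*Q*(6 + Q))) - Q/2)/8 = -(94*(1/(2*Q*(6 + Q))) - Q/2)/8 = -(47/(Q*(6 + Q)) - Q/2)/8 = -(-Q/2 + 47/(Q*(6 + Q)))/8 = Q/16 - 47/(8*Q*(6 + Q)))
(-1*48672 + v(171))*((11147 - 10125) + l) = (-1*48672 + (1/16)*(-94 + 171³ + 6*171²)/(171*(6 + 171)))*((11147 - 10125) - 47965) = (-48672 + (1/16)*(1/171)*(-94 + 5000211 + 6*29241)/177)*(1022 - 47965) = (-48672 + (1/16)*(1/171)*(1/177)*(-94 + 5000211 + 175446))*(-46943) = (-48672 + (1/16)*(1/171)*(1/177)*5175563)*(-46943) = (-48672 + 5175563/484272)*(-46943) = -23565311221/484272*(-46943) = 1106226404647403/484272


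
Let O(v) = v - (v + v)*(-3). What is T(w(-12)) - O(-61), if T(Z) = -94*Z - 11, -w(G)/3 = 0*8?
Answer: 416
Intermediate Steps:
O(v) = 7*v (O(v) = v - 2*v*(-3) = v - (-6)*v = v + 6*v = 7*v)
w(G) = 0 (w(G) = -0*8 = -3*0 = 0)
T(Z) = -11 - 94*Z
T(w(-12)) - O(-61) = (-11 - 94*0) - 7*(-61) = (-11 + 0) - 1*(-427) = -11 + 427 = 416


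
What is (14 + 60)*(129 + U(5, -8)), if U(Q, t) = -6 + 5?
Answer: 9472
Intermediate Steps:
U(Q, t) = -1
(14 + 60)*(129 + U(5, -8)) = (14 + 60)*(129 - 1) = 74*128 = 9472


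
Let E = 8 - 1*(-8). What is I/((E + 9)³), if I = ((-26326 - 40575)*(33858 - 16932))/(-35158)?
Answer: 566183163/274671875 ≈ 2.0613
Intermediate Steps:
E = 16 (E = 8 + 8 = 16)
I = 566183163/17579 (I = -66901*16926*(-1/35158) = -1132366326*(-1/35158) = 566183163/17579 ≈ 32208.)
I/((E + 9)³) = 566183163/(17579*((16 + 9)³)) = 566183163/(17579*(25³)) = (566183163/17579)/15625 = (566183163/17579)*(1/15625) = 566183163/274671875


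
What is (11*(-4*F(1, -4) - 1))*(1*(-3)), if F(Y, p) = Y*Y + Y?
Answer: 297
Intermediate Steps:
F(Y, p) = Y + Y² (F(Y, p) = Y² + Y = Y + Y²)
(11*(-4*F(1, -4) - 1))*(1*(-3)) = (11*(-4*(1 + 1) - 1))*(1*(-3)) = (11*(-4*2 - 1))*(-3) = (11*(-8 - 1))*(-3) = (11*(-9))*(-3) = -99*(-3) = 297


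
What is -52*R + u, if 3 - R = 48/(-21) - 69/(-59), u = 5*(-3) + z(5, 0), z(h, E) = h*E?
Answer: -94595/413 ≈ -229.04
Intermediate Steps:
z(h, E) = E*h
u = -15 (u = 5*(-3) + 0*5 = -15 + 0 = -15)
R = 1700/413 (R = 3 - (48/(-21) - 69/(-59)) = 3 - (48*(-1/21) - 69*(-1/59)) = 3 - (-16/7 + 69/59) = 3 - 1*(-461/413) = 3 + 461/413 = 1700/413 ≈ 4.1162)
-52*R + u = -52*1700/413 - 15 = -88400/413 - 15 = -94595/413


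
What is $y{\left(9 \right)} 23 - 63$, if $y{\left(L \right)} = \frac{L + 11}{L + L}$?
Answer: $- \frac{337}{9} \approx -37.444$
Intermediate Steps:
$y{\left(L \right)} = \frac{11 + L}{2 L}$
$y{\left(9 \right)} 23 - 63 = \frac{11 + 9}{2 \cdot 9} \cdot 23 - 63 = \frac{1}{2} \cdot \frac{1}{9} \cdot 20 \cdot 23 - 63 = \frac{10}{9} \cdot 23 - 63 = \frac{230}{9} - 63 = - \frac{337}{9}$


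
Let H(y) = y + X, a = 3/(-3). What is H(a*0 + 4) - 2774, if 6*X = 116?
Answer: -8252/3 ≈ -2750.7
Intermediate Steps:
X = 58/3 (X = (1/6)*116 = 58/3 ≈ 19.333)
a = -1 (a = 3*(-1/3) = -1)
H(y) = 58/3 + y (H(y) = y + 58/3 = 58/3 + y)
H(a*0 + 4) - 2774 = (58/3 + (-1*0 + 4)) - 2774 = (58/3 + (0 + 4)) - 2774 = (58/3 + 4) - 2774 = 70/3 - 2774 = -8252/3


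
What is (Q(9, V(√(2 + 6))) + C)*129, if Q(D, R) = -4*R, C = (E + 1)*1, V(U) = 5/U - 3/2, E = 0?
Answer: 903 - 645*√2 ≈ -9.1678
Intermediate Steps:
V(U) = -3/2 + 5/U (V(U) = 5/U - 3*½ = 5/U - 3/2 = -3/2 + 5/U)
C = 1 (C = (0 + 1)*1 = 1*1 = 1)
(Q(9, V(√(2 + 6))) + C)*129 = (-4*(-3/2 + 5/(√(2 + 6))) + 1)*129 = (-4*(-3/2 + 5/(√8)) + 1)*129 = (-4*(-3/2 + 5/((2*√2))) + 1)*129 = (-4*(-3/2 + 5*(√2/4)) + 1)*129 = (-4*(-3/2 + 5*√2/4) + 1)*129 = ((6 - 5*√2) + 1)*129 = (7 - 5*√2)*129 = 903 - 645*√2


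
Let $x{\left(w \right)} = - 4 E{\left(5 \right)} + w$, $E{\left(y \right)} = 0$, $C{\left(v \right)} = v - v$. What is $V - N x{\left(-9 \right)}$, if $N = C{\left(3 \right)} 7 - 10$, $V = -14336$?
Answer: $-14426$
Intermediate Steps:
$C{\left(v \right)} = 0$
$N = -10$ ($N = 0 \cdot 7 - 10 = 0 - 10 = -10$)
$x{\left(w \right)} = w$ ($x{\left(w \right)} = \left(-4\right) 0 + w = 0 + w = w$)
$V - N x{\left(-9 \right)} = -14336 - \left(-10\right) \left(-9\right) = -14336 - 90 = -14426$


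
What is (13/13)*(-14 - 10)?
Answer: -24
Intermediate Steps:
(13/13)*(-14 - 10) = (13*(1/13))*(-24) = 1*(-24) = -24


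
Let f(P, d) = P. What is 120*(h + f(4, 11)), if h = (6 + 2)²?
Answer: 8160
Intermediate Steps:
h = 64 (h = 8² = 64)
120*(h + f(4, 11)) = 120*(64 + 4) = 120*68 = 8160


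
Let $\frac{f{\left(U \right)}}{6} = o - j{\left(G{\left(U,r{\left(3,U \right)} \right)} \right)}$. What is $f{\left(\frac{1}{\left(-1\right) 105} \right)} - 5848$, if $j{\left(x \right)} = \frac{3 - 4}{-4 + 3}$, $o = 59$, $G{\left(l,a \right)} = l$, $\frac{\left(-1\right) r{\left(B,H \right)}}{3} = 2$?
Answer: $-5500$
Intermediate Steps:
$r{\left(B,H \right)} = -6$ ($r{\left(B,H \right)} = \left(-3\right) 2 = -6$)
$j{\left(x \right)} = 1$ ($j{\left(x \right)} = - \frac{1}{-1} = \left(-1\right) \left(-1\right) = 1$)
$f{\left(U \right)} = 348$ ($f{\left(U \right)} = 6 \left(59 - 1\right) = 6 \cdot 58 = 348$)
$f{\left(\frac{1}{\left(-1\right) 105} \right)} - 5848 = 348 - 5848 = -5500$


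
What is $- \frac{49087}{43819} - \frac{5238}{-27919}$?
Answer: $- \frac{1140936031}{1223382661} \approx -0.93261$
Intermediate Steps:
$- \frac{49087}{43819} - \frac{5238}{-27919} = \left(-49087\right) \frac{1}{43819} - - \frac{5238}{27919} = - \frac{49087}{43819} + \frac{5238}{27919} = - \frac{1140936031}{1223382661}$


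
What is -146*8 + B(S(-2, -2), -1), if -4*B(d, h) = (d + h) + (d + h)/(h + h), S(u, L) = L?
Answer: -9341/8 ≈ -1167.6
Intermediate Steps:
B(d, h) = -d/4 - h/4 - (d + h)/(8*h) (B(d, h) = -((d + h) + (d + h)/(h + h))/4 = -((d + h) + (d + h)/((2*h)))/4 = -((d + h) + (d + h)*(1/(2*h)))/4 = -((d + h) + (d + h)/(2*h))/4 = -(d + h + (d + h)/(2*h))/4 = -d/4 - h/4 - (d + h)/(8*h))
-146*8 + B(S(-2, -2), -1) = -146*8 + (⅛)*(-1*(-2) - 1*(-1)*(1 + 2*(-2) + 2*(-1)))/(-1) = -1168 + (⅛)*(-1)*(2 - 1*(-1)*(1 - 4 - 2)) = -1168 + (⅛)*(-1)*(2 - 1*(-1)*(-5)) = -1168 + (⅛)*(-1)*(2 - 5) = -1168 + (⅛)*(-1)*(-3) = -1168 + 3/8 = -9341/8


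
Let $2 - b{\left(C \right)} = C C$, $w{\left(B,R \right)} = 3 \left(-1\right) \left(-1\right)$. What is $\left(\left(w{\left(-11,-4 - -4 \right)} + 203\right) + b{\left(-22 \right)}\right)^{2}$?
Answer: $76176$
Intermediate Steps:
$w{\left(B,R \right)} = 3$ ($w{\left(B,R \right)} = \left(-3\right) \left(-1\right) = 3$)
$b{\left(C \right)} = 2 - C^{2}$ ($b{\left(C \right)} = 2 - C C = 2 - C^{2}$)
$\left(\left(w{\left(-11,-4 - -4 \right)} + 203\right) + b{\left(-22 \right)}\right)^{2} = \left(\left(3 + 203\right) + \left(2 - \left(-22\right)^{2}\right)\right)^{2} = \left(206 + \left(2 - 484\right)\right)^{2} = \left(206 - 482\right)^{2} = \left(-276\right)^{2} = 76176$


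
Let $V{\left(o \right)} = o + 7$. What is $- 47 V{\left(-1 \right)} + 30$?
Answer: $-252$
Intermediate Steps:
$V{\left(o \right)} = 7 + o$
$- 47 V{\left(-1 \right)} + 30 = - 47 \left(7 - 1\right) + 30 = \left(-47\right) 6 + 30 = -282 + 30 = -252$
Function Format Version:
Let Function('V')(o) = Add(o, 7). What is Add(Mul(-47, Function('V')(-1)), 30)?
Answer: -252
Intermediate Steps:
Function('V')(o) = Add(7, o)
Add(Mul(-47, Function('V')(-1)), 30) = Add(Mul(-47, Add(7, -1)), 30) = Add(Mul(-47, 6), 30) = Add(-282, 30) = -252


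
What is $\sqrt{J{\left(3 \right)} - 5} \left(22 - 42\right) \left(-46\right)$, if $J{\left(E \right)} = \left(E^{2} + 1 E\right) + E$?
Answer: $920 \sqrt{10} \approx 2909.3$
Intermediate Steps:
$J{\left(E \right)} = E^{2} + 2 E$ ($J{\left(E \right)} = \left(E^{2} + E\right) + E = \left(E + E^{2}\right) + E = E^{2} + 2 E$)
$\sqrt{J{\left(3 \right)} - 5} \left(22 - 42\right) \left(-46\right) = \sqrt{3 \left(2 + 3\right) - 5} \left(22 - 42\right) \left(-46\right) = \sqrt{3 \cdot 5 - 5} \left(\left(-20\right) \left(-46\right)\right) = \sqrt{15 - 5} \cdot 920 = \sqrt{10} \cdot 920 = 920 \sqrt{10}$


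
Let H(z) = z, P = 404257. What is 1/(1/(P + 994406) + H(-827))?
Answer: -1398663/1156694300 ≈ -0.0012092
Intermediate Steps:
1/(1/(P + 994406) + H(-827)) = 1/(1/(404257 + 994406) - 827) = 1/(1/1398663 - 827) = 1/(-1156694300/1398663) = -1398663/1156694300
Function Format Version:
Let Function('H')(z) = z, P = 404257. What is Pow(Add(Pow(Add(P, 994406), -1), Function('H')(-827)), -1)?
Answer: Rational(-1398663, 1156694300) ≈ -0.0012092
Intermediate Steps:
Pow(Add(Pow(Add(P, 994406), -1), Function('H')(-827)), -1) = Pow(Add(Pow(Add(404257, 994406), -1), -827), -1) = Pow(Add(Pow(1398663, -1), -827), -1) = Pow(Add(Rational(1, 1398663), -827), -1) = Pow(Rational(-1156694300, 1398663), -1) = Rational(-1398663, 1156694300)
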